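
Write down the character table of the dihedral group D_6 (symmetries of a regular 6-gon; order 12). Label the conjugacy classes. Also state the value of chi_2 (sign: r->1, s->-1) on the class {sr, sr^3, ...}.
Conjugacy classes: {e} of size 1, {r^3} of size 1, {r^1, r^5} of size 2, {r^2, r^4} of size 2, {s, sr^2, ...} of size 3, {sr, sr^3, ...} of size 3.
Character table:
  irrep \ class              {e} (size 1)  {r^3} (size 1)  {r^1, r^5} (size 2)  {r^2, r^4} (size 2)  {s, sr^2, ...} (size 3)  {sr, sr^3, ...} (size 3)
  chi_1 (triv)               1             1               1                    1                    1                        1                       
  chi_2 (sign: r->1, s->-1)  1             1               1                    1                    -1                       -1                      
  chi_3 (r->-1, s->1)        1             -1              -1                   1                    1                        -1                      
  chi_4 (r->-1, s->-1)       1             -1              -1                   1                    -1                       1                       
  chi_5 (2d, j=1)            2             -2              1                    -1                   0                        0                       
  chi_6 (2d, j=2)            2             2               -1                   -1                   0                        0                       

Spot check: chi_2 (sign: r->1, s->-1) on {sr, sr^3, ...} = -1.

Explanation: D_6 has order 2*6 = 12 with 6 conjugacy classes, hence 6 irreducibles. Sum of squared dims 1 + 1 + 1 + 1 + 4 + 4 = 12 = |G|. Linear characters come from the abelianisation; the 2-dimensional irreps have character r^k -> 2*cos(2*pi*j*k/6), reflections -> 0.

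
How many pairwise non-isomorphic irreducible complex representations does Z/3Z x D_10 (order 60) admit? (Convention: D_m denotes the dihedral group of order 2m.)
24

Reasoning: The number of irreducible complex representations of a finite group equals its number of conjugacy classes. For a direct product, #classes(G x H) = #classes(G) * #classes(H). Z/3Z has 3 classes (abelian), D_10 has 8 classes, so 3 * 8 = 24, so Z/3Z x D_10 (order 60) has exactly 24 irreducible complex representations.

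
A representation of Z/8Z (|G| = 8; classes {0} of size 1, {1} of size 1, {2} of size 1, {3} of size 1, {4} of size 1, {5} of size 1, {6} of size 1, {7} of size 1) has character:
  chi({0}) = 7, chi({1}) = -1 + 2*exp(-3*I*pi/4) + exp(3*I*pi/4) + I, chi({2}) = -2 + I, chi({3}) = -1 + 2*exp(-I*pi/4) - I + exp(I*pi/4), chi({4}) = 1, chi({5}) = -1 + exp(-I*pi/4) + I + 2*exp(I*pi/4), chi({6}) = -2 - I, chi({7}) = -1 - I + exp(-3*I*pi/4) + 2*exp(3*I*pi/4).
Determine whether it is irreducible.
Not irreducible (reducible): <chi, chi> = 11 > 1.

<chi, chi> = (1/|G|) sum_C |C| * |chi(C)|^2 = (1/8)[1*|7|^2 + 1*|-1 + 2*exp(-3*I*pi/4) + exp(3*I*pi/4) + I|^2 + 1*|-2 + I|^2 + 1*|-1 + 2*exp(-I*pi/4) - I + exp(I*pi/4)|^2 + 1*|1|^2 + 1*|-1 + exp(-I*pi/4) + I + 2*exp(I*pi/4)|^2 + 1*|-2 - I|^2 + 1*|-1 - I + exp(-3*I*pi/4) + 2*exp(3*I*pi/4)|^2]
  = (1/8)[(49) + (7 - 3*exp(3*I*pi/4) - exp(-I*pi/4) - 2*exp(-3*I*pi/4)) + (5) + (7 - 2*exp(I*pi/4) - exp(3*I*pi/4) - 3*exp(-I*pi/4)) + (1) + (7 - 2*exp(I*pi/4) - exp(3*I*pi/4) - 3*exp(-I*pi/4)) + (5) + (7 - 3*exp(3*I*pi/4) - exp(-I*pi/4) - 2*exp(-3*I*pi/4))] = 88/8 = 11.
(Exp terms are combined using exp(i*s)*conj(exp(i*t)) = exp(i*(s-t)), and sums of them are collapsed using the identity that for every m > 1 the m distinct m-th roots of unity sum to 0, e.g. 1 + exp(2*I*pi/3) + exp(-2*I*pi/3) = 0.)
A character is irreducible iff <chi, chi> = 1, so this representation is reducible.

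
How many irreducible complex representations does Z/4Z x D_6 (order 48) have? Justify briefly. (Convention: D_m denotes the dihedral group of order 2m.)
24

Why: The number of irreducible complex representations of a finite group equals its number of conjugacy classes. For a direct product, #classes(G x H) = #classes(G) * #classes(H). Z/4Z has 4 classes (abelian), D_6 has 6 classes, so 4 * 6 = 24, so Z/4Z x D_6 (order 48) has exactly 24 irreducible complex representations.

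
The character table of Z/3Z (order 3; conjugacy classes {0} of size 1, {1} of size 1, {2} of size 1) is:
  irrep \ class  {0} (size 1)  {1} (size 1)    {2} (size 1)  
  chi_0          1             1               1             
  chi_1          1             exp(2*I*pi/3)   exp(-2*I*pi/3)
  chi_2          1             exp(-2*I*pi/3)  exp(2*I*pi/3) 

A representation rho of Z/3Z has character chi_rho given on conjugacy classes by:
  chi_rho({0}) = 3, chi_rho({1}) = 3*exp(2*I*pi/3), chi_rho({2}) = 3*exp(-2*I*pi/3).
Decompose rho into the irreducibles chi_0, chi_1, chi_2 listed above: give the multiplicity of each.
Multiplicities: chi_0: 0, chi_1: 3, chi_2: 0.

Derivation: Use <chi_rho, chi> = (1/|G|) sum_C |C| * chi_rho(C) * conj(chi(C)) with |G| = 3 for each irreducible chi in the table:
  <chi_rho, chi_0> = (1/3)[1*(3)*conj(1) + 1*(3*exp(2*I*pi/3))*conj(1) + 1*(3*exp(-2*I*pi/3))*conj(1)]
      = (1/3)[(3) + (3*exp(2*I*pi/3)) + (3*exp(-2*I*pi/3))] = 0/3 = 0
  <chi_rho, chi_1> = (1/3)[1*(3)*conj(1) + 1*(3*exp(2*I*pi/3))*conj(exp(2*I*pi/3)) + 1*(3*exp(-2*I*pi/3))*conj(exp(-2*I*pi/3))]
      = (1/3)[(3) + (3) + (3)] = 9/3 = 3
  <chi_rho, chi_2> = (1/3)[1*(3)*conj(1) + 1*(3*exp(2*I*pi/3))*conj(exp(-2*I*pi/3)) + 1*(3*exp(-2*I*pi/3))*conj(exp(2*I*pi/3))]
      = (1/3)[(3) + (3*exp(-2*I*pi/3)) + (3*exp(2*I*pi/3))] = 0/3 = 0
(Exp terms are combined using exp(i*s)*conj(exp(i*t)) = exp(i*(s-t)), and sums of them are collapsed using the identity that for every m > 1 the m distinct m-th roots of unity sum to 0, e.g. 1 + exp(2*I*pi/3) + exp(-2*I*pi/3) = 0.)
Dimension check: dim(rho) = sum (mult * dim) = 0*1 + 3*1 + 0*1 = 3 = chi_rho(e) = 3.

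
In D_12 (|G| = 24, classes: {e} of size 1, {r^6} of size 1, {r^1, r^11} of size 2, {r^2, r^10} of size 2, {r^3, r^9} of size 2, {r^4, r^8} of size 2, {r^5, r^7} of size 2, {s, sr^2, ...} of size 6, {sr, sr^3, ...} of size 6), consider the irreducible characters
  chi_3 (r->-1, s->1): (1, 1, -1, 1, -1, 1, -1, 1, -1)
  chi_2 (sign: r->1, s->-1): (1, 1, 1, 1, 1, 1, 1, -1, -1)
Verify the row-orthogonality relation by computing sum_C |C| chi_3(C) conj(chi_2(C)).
Sum = 0; so <chi_3, chi_2> = 0 (distinct irreducibles are orthogonal).

Why: Compute term by term over conjugacy classes (|C| * chi_3(C) * conj(chi_2(C))):
  1*(1)*conj(1) + 1*(1)*conj(1) + 2*(-1)*conj(1) + 2*(1)*conj(1) + 2*(-1)*conj(1) + 2*(1)*conj(1) + 2*(-1)*conj(1) + 6*(1)*conj(-1) + 6*(-1)*conj(-1)
  = (1) + (1) + (-2) + (2) + (-2) + (2) + (-2) + (-6) + (6)
  = 0.
Dividing by |G| = 24 gives 0/24 = 0, matching the row-orthogonality relation <chi_3, chi_2> = [chi_3 = chi_2].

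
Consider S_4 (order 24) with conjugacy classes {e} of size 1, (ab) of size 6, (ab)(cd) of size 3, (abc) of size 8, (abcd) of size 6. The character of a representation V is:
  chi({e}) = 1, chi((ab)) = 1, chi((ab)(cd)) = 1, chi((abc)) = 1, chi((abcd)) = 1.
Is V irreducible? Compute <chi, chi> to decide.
Irreducible: <chi, chi> = 1.

Details: <chi, chi> = (1/|G|) sum_C |C| * |chi(C)|^2 = (1/24)[1*|1|^2 + 6*|1|^2 + 3*|1|^2 + 8*|1|^2 + 6*|1|^2]
  = (1/24)[(1) + (6) + (3) + (8) + (6)] = 24/24 = 1.
A character is irreducible iff <chi, chi> = 1, so this representation is irreducible.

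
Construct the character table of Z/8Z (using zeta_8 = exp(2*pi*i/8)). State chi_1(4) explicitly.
Character table of Z/8Z (irreps indexed chi_0,...,chi_7 with chi_k(m) = zeta_8^(k*m), zeta_8 = exp(2*pi*i/8)):
  irrep \ class  {0} (size 1)  {1} (size 1)    {2} (size 1)  {3} (size 1)    {4} (size 1)  {5} (size 1)    {6} (size 1)  {7} (size 1)  
  chi_0          1             1               1             1               1             1               1             1             
  chi_1          1             exp(I*pi/4)     I             exp(3*I*pi/4)   -1            exp(-3*I*pi/4)  -I            exp(-I*pi/4)  
  chi_2          1             I               -1            -I              1             I               -1            -I            
  chi_3          1             exp(3*I*pi/4)   -I            exp(I*pi/4)     -1            exp(-I*pi/4)    I             exp(-3*I*pi/4)
  chi_4          1             -1              1             -1              1             -1              1             -1            
  chi_5          1             exp(-3*I*pi/4)  I             exp(-I*pi/4)    -1            exp(I*pi/4)     -I            exp(3*I*pi/4) 
  chi_6          1             -I              -1            I               1             -I              -1            I             
  chi_7          1             exp(-I*pi/4)    -I            exp(-3*I*pi/4)  -1            exp(3*I*pi/4)   I             exp(I*pi/4)   

Spot check: chi_1(4) = zeta_8^(1*4) = zeta_8^4 = -1.

Derivation: Z/8Z is abelian, so all 8 irreducible complex representations are 1-dimensional. They are given by chi_k(m) = zeta_8^(k*m) for k = 0,...,7. Row orthogonality: sum_m chi_k(m) conj(chi_l(m)) = 8 * [k = l].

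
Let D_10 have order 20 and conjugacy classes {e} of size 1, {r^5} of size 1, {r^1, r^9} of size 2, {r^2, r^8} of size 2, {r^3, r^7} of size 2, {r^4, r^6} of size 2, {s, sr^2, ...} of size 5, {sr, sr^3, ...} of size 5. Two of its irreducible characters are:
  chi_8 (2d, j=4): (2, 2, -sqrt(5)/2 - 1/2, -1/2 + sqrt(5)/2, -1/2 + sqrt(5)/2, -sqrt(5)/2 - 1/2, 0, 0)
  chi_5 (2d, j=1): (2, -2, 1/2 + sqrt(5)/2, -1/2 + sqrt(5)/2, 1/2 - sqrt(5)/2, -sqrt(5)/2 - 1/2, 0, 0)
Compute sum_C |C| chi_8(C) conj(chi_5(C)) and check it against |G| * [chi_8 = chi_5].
Sum = 0; so <chi_8, chi_5> = 0 (distinct irreducibles are orthogonal).

Justification: Compute term by term over conjugacy classes (|C| * chi_8(C) * conj(chi_5(C))):
  1*(2)*conj(2) + 1*(2)*conj(-2) + 2*(-sqrt(5)/2 - 1/2)*conj(1/2 + sqrt(5)/2) + 2*(-1/2 + sqrt(5)/2)*conj(-1/2 + sqrt(5)/2) + 2*(-1/2 + sqrt(5)/2)*conj(1/2 - sqrt(5)/2) + 2*(-sqrt(5)/2 - 1/2)*conj(-sqrt(5)/2 - 1/2) + 5*(0)*conj(0) + 5*(0)*conj(0)
  = (4) + (-4) + (-3 - sqrt(5)) + (3 - sqrt(5)) + (-3 + sqrt(5)) + (sqrt(5) + 3) + (0) + (0)
  = 0.
Dividing by |G| = 20 gives 0/20 = 0, matching the row-orthogonality relation <chi_8, chi_5> = [chi_8 = chi_5].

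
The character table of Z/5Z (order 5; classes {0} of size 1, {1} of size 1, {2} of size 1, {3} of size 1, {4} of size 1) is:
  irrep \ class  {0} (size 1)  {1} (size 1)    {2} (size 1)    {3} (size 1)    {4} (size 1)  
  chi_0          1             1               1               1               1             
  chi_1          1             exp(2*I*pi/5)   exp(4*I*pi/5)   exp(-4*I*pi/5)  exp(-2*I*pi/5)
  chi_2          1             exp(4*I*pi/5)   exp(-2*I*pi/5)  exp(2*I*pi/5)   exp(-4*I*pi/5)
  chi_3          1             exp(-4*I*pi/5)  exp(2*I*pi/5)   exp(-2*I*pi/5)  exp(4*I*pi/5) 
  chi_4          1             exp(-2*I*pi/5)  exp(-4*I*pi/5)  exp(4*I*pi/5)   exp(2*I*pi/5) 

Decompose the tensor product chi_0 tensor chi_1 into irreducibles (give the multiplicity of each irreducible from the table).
chi_0 tensor chi_1 = chi_1 (all other irreducibles have multiplicity 0).

Working: The character of a tensor product is the pointwise product (chi_0 * chi_1)(C) = chi_0(C) * chi_1(C):
  {0}: (1)*(1), {1}: (1)*(exp(2*I*pi/5)), {2}: (1)*(exp(4*I*pi/5)), {3}: (1)*(exp(-4*I*pi/5)), {4}: (1)*(exp(-2*I*pi/5))
so (chi_0 * chi_1) takes values
  {0} -> 1, {1} -> exp(2*I*pi/5), {2} -> exp(4*I*pi/5), {3} -> exp(-4*I*pi/5), {4} -> exp(-2*I*pi/5).
Now take the inner product of this character with each irreducible chi from the table, <chi_0*chi_1, chi> = (1/5) sum_C |C| (chi_0*chi_1)(C) conj(chi(C)):
  <chi_0*chi_1, chi_0> = (1/5)[1*(1)*conj(1) + 1*(exp(2*I*pi/5))*conj(1) + 1*(exp(4*I*pi/5))*conj(1) + 1*(exp(-4*I*pi/5))*conj(1) + 1*(exp(-2*I*pi/5))*conj(1)]
      = (1/5)[(1) + (exp(2*I*pi/5)) + (exp(4*I*pi/5)) + (exp(-4*I*pi/5)) + (exp(-2*I*pi/5))] = 0/5 = 0
  <chi_0*chi_1, chi_1> = (1/5)[1*(1)*conj(1) + 1*(exp(2*I*pi/5))*conj(exp(2*I*pi/5)) + 1*(exp(4*I*pi/5))*conj(exp(4*I*pi/5)) + 1*(exp(-4*I*pi/5))*conj(exp(-4*I*pi/5)) + 1*(exp(-2*I*pi/5))*conj(exp(-2*I*pi/5))]
      = (1/5)[(1) + (1) + (1) + (1) + (1)] = 5/5 = 1
  <chi_0*chi_1, chi_2> = (1/5)[1*(1)*conj(1) + 1*(exp(2*I*pi/5))*conj(exp(4*I*pi/5)) + 1*(exp(4*I*pi/5))*conj(exp(-2*I*pi/5)) + 1*(exp(-4*I*pi/5))*conj(exp(2*I*pi/5)) + 1*(exp(-2*I*pi/5))*conj(exp(-4*I*pi/5))]
      = (1/5)[(1) + (exp(-2*I*pi/5)) + (exp(-4*I*pi/5)) + (exp(4*I*pi/5)) + (exp(2*I*pi/5))] = 0/5 = 0
  <chi_0*chi_1, chi_3> = (1/5)[1*(1)*conj(1) + 1*(exp(2*I*pi/5))*conj(exp(-4*I*pi/5)) + 1*(exp(4*I*pi/5))*conj(exp(2*I*pi/5)) + 1*(exp(-4*I*pi/5))*conj(exp(-2*I*pi/5)) + 1*(exp(-2*I*pi/5))*conj(exp(4*I*pi/5))]
      = (1/5)[(1) + (exp(-4*I*pi/5)) + (exp(2*I*pi/5)) + (exp(-2*I*pi/5)) + (exp(4*I*pi/5))] = 0/5 = 0
  <chi_0*chi_1, chi_4> = (1/5)[1*(1)*conj(1) + 1*(exp(2*I*pi/5))*conj(exp(-2*I*pi/5)) + 1*(exp(4*I*pi/5))*conj(exp(-4*I*pi/5)) + 1*(exp(-4*I*pi/5))*conj(exp(4*I*pi/5)) + 1*(exp(-2*I*pi/5))*conj(exp(2*I*pi/5))]
      = (1/5)[(1) + (exp(4*I*pi/5)) + (exp(-2*I*pi/5)) + (exp(2*I*pi/5)) + (exp(-4*I*pi/5))] = 0/5 = 0
(Exp terms are combined using exp(i*s)*conj(exp(i*t)) = exp(i*(s-t)), and sums of them are collapsed using the identity that for every m > 1 the m distinct m-th roots of unity sum to 0, e.g. 1 + exp(2*I*pi/3) + exp(-2*I*pi/3) = 0.)
Hence the multiplicities are chi_1: 1. Dimension check: dim(chi_0)*dim(chi_1) = 1*1 = 1 and sum (mult * dim) = 1*1 = 1.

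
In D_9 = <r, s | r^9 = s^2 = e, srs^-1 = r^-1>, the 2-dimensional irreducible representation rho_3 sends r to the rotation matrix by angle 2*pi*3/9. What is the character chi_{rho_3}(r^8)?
chi_{rho_3}(r^8) = 2*cos(2*pi*3*8/9) = -1

Justification: rho_3(r^8) is rotation by angle 2*pi*3*8/9, whose trace is 2*cos(2*pi*3*8/9) = -1.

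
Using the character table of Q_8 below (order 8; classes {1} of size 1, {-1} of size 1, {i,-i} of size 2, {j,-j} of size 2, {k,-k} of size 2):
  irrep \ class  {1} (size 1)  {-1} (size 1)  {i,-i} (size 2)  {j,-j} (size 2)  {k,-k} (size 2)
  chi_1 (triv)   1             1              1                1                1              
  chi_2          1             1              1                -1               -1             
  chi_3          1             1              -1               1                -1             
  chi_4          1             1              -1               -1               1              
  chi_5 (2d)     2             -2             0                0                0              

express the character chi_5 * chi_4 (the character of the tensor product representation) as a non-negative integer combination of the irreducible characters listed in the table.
chi_5 tensor chi_4 = chi_5 (all other irreducibles have multiplicity 0).

The character of a tensor product is the pointwise product (chi_5 * chi_4)(C) = chi_5(C) * chi_4(C):
  {1}: (2)*(1), {-1}: (-2)*(1), {i,-i}: (0)*(-1), {j,-j}: (0)*(-1), {k,-k}: (0)*(1)
so (chi_5 * chi_4) takes values
  {1} -> 2, {-1} -> -2, {i,-i} -> 0, {j,-j} -> 0, {k,-k} -> 0.
Now take the inner product of this character with each irreducible chi from the table, <chi_5*chi_4, chi> = (1/8) sum_C |C| (chi_5*chi_4)(C) conj(chi(C)):
  <chi_5*chi_4, chi_1> = (1/8)[1*(2)*conj(1) + 1*(-2)*conj(1) + 2*(0)*conj(1) + 2*(0)*conj(1) + 2*(0)*conj(1)]
      = (1/8)[(2) + (-2) + (0) + (0) + (0)] = 0/8 = 0
  <chi_5*chi_4, chi_2> = (1/8)[1*(2)*conj(1) + 1*(-2)*conj(1) + 2*(0)*conj(1) + 2*(0)*conj(-1) + 2*(0)*conj(-1)]
      = (1/8)[(2) + (-2) + (0) + (0) + (0)] = 0/8 = 0
  <chi_5*chi_4, chi_3> = (1/8)[1*(2)*conj(1) + 1*(-2)*conj(1) + 2*(0)*conj(-1) + 2*(0)*conj(1) + 2*(0)*conj(-1)]
      = (1/8)[(2) + (-2) + (0) + (0) + (0)] = 0/8 = 0
  <chi_5*chi_4, chi_4> = (1/8)[1*(2)*conj(1) + 1*(-2)*conj(1) + 2*(0)*conj(-1) + 2*(0)*conj(-1) + 2*(0)*conj(1)]
      = (1/8)[(2) + (-2) + (0) + (0) + (0)] = 0/8 = 0
  <chi_5*chi_4, chi_5> = (1/8)[1*(2)*conj(2) + 1*(-2)*conj(-2) + 2*(0)*conj(0) + 2*(0)*conj(0) + 2*(0)*conj(0)]
      = (1/8)[(4) + (4) + (0) + (0) + (0)] = 8/8 = 1
Hence the multiplicities are chi_5: 1. Dimension check: dim(chi_5)*dim(chi_4) = 2*1 = 2 and sum (mult * dim) = 1*2 = 2.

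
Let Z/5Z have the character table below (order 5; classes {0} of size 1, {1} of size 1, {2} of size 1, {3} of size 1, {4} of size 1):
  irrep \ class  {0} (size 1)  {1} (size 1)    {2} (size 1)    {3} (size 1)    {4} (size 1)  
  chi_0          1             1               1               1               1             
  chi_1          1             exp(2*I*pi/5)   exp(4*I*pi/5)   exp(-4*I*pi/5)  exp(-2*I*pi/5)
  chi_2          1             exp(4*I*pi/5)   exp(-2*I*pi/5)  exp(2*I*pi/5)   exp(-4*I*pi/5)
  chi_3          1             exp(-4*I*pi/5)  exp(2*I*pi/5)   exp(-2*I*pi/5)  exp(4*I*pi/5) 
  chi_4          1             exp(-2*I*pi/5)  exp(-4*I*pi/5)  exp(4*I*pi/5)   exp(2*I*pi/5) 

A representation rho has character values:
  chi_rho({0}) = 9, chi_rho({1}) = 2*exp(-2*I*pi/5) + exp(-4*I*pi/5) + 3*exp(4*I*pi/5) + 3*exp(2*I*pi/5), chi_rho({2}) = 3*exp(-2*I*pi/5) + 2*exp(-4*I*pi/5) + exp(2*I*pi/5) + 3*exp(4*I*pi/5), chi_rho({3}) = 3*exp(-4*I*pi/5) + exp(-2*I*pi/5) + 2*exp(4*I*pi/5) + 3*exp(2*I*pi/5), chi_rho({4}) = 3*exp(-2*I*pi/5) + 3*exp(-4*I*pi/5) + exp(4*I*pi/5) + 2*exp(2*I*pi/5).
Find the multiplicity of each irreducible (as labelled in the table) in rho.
Multiplicities: chi_0: 0, chi_1: 3, chi_2: 3, chi_3: 1, chi_4: 2.

Reasoning: Use <chi_rho, chi> = (1/|G|) sum_C |C| * chi_rho(C) * conj(chi(C)) with |G| = 5 for each irreducible chi in the table:
  <chi_rho, chi_0> = (1/5)[1*(9)*conj(1) + 1*(2*exp(-2*I*pi/5) + exp(-4*I*pi/5) + 3*exp(4*I*pi/5) + 3*exp(2*I*pi/5))*conj(1) + 1*(3*exp(-2*I*pi/5) + 2*exp(-4*I*pi/5) + exp(2*I*pi/5) + 3*exp(4*I*pi/5))*conj(1) + 1*(3*exp(-4*I*pi/5) + exp(-2*I*pi/5) + 2*exp(4*I*pi/5) + 3*exp(2*I*pi/5))*conj(1) + 1*(3*exp(-2*I*pi/5) + 3*exp(-4*I*pi/5) + exp(4*I*pi/5) + 2*exp(2*I*pi/5))*conj(1)]
      = (1/5)[(9) + (2*exp(-2*I*pi/5) + exp(-4*I*pi/5) + 3*exp(4*I*pi/5) + 3*exp(2*I*pi/5)) + (3*exp(-2*I*pi/5) + 2*exp(-4*I*pi/5) + exp(2*I*pi/5) + 3*exp(4*I*pi/5)) + (3*exp(-4*I*pi/5) + exp(-2*I*pi/5) + 2*exp(4*I*pi/5) + 3*exp(2*I*pi/5)) + (3*exp(-2*I*pi/5) + 3*exp(-4*I*pi/5) + exp(4*I*pi/5) + 2*exp(2*I*pi/5))] = 0/5 = 0
  <chi_rho, chi_1> = (1/5)[1*(9)*conj(1) + 1*(2*exp(-2*I*pi/5) + exp(-4*I*pi/5) + 3*exp(4*I*pi/5) + 3*exp(2*I*pi/5))*conj(exp(2*I*pi/5)) + 1*(3*exp(-2*I*pi/5) + 2*exp(-4*I*pi/5) + exp(2*I*pi/5) + 3*exp(4*I*pi/5))*conj(exp(4*I*pi/5)) + 1*(3*exp(-4*I*pi/5) + exp(-2*I*pi/5) + 2*exp(4*I*pi/5) + 3*exp(2*I*pi/5))*conj(exp(-4*I*pi/5)) + 1*(3*exp(-2*I*pi/5) + 3*exp(-4*I*pi/5) + exp(4*I*pi/5) + 2*exp(2*I*pi/5))*conj(exp(-2*I*pi/5))]
      = (1/5)[(9) + (3 + 2*exp(-4*I*pi/5) + exp(4*I*pi/5) + 3*exp(2*I*pi/5)) + (3 + exp(-2*I*pi/5) + 3*exp(4*I*pi/5) + 2*exp(2*I*pi/5)) + (3 + 2*exp(-2*I*pi/5) + 3*exp(-4*I*pi/5) + exp(2*I*pi/5)) + (3 + 3*exp(-2*I*pi/5) + exp(-4*I*pi/5) + 2*exp(4*I*pi/5))] = 15/5 = 3
  <chi_rho, chi_2> = (1/5)[1*(9)*conj(1) + 1*(2*exp(-2*I*pi/5) + exp(-4*I*pi/5) + 3*exp(4*I*pi/5) + 3*exp(2*I*pi/5))*conj(exp(4*I*pi/5)) + 1*(3*exp(-2*I*pi/5) + 2*exp(-4*I*pi/5) + exp(2*I*pi/5) + 3*exp(4*I*pi/5))*conj(exp(-2*I*pi/5)) + 1*(3*exp(-4*I*pi/5) + exp(-2*I*pi/5) + 2*exp(4*I*pi/5) + 3*exp(2*I*pi/5))*conj(exp(2*I*pi/5)) + 1*(3*exp(-2*I*pi/5) + 3*exp(-4*I*pi/5) + exp(4*I*pi/5) + 2*exp(2*I*pi/5))*conj(exp(-4*I*pi/5))]
      = (1/5)[(9) + (3 + 3*exp(-2*I*pi/5) + exp(2*I*pi/5) + 2*exp(4*I*pi/5)) + (3 + 2*exp(-2*I*pi/5) + 3*exp(-4*I*pi/5) + exp(4*I*pi/5)) + (3 + exp(-4*I*pi/5) + 3*exp(4*I*pi/5) + 2*exp(2*I*pi/5)) + (3 + 2*exp(-4*I*pi/5) + exp(-2*I*pi/5) + 3*exp(2*I*pi/5))] = 15/5 = 3
  <chi_rho, chi_3> = (1/5)[1*(9)*conj(1) + 1*(2*exp(-2*I*pi/5) + exp(-4*I*pi/5) + 3*exp(4*I*pi/5) + 3*exp(2*I*pi/5))*conj(exp(-4*I*pi/5)) + 1*(3*exp(-2*I*pi/5) + 2*exp(-4*I*pi/5) + exp(2*I*pi/5) + 3*exp(4*I*pi/5))*conj(exp(2*I*pi/5)) + 1*(3*exp(-4*I*pi/5) + exp(-2*I*pi/5) + 2*exp(4*I*pi/5) + 3*exp(2*I*pi/5))*conj(exp(-2*I*pi/5)) + 1*(3*exp(-2*I*pi/5) + 3*exp(-4*I*pi/5) + exp(4*I*pi/5) + 2*exp(2*I*pi/5))*conj(exp(4*I*pi/5))]
      = (1/5)[(9) + (1 + 3*exp(-2*I*pi/5) + 3*exp(-4*I*pi/5) + 2*exp(2*I*pi/5)) + (1 + 3*exp(-4*I*pi/5) + 2*exp(4*I*pi/5) + 3*exp(2*I*pi/5)) + (1 + 3*exp(-2*I*pi/5) + 2*exp(-4*I*pi/5) + 3*exp(4*I*pi/5)) + (1 + 2*exp(-2*I*pi/5) + 3*exp(4*I*pi/5) + 3*exp(2*I*pi/5))] = 5/5 = 1
  <chi_rho, chi_4> = (1/5)[1*(9)*conj(1) + 1*(2*exp(-2*I*pi/5) + exp(-4*I*pi/5) + 3*exp(4*I*pi/5) + 3*exp(2*I*pi/5))*conj(exp(-2*I*pi/5)) + 1*(3*exp(-2*I*pi/5) + 2*exp(-4*I*pi/5) + exp(2*I*pi/5) + 3*exp(4*I*pi/5))*conj(exp(-4*I*pi/5)) + 1*(3*exp(-4*I*pi/5) + exp(-2*I*pi/5) + 2*exp(4*I*pi/5) + 3*exp(2*I*pi/5))*conj(exp(4*I*pi/5)) + 1*(3*exp(-2*I*pi/5) + 3*exp(-4*I*pi/5) + exp(4*I*pi/5) + 2*exp(2*I*pi/5))*conj(exp(2*I*pi/5))]
      = (1/5)[(9) + (2 + 3*exp(-4*I*pi/5) + exp(-2*I*pi/5) + 3*exp(4*I*pi/5)) + (2 + 3*exp(-2*I*pi/5) + exp(-4*I*pi/5) + 3*exp(2*I*pi/5)) + (2 + 3*exp(-2*I*pi/5) + exp(4*I*pi/5) + 3*exp(2*I*pi/5)) + (2 + 3*exp(-4*I*pi/5) + exp(2*I*pi/5) + 3*exp(4*I*pi/5))] = 10/5 = 2
(Exp terms are combined using exp(i*s)*conj(exp(i*t)) = exp(i*(s-t)), and sums of them are collapsed using the identity that for every m > 1 the m distinct m-th roots of unity sum to 0, e.g. 1 + exp(2*I*pi/3) + exp(-2*I*pi/3) = 0.)
Dimension check: dim(rho) = sum (mult * dim) = 0*1 + 3*1 + 3*1 + 1*1 + 2*1 = 9 = chi_rho(e) = 9.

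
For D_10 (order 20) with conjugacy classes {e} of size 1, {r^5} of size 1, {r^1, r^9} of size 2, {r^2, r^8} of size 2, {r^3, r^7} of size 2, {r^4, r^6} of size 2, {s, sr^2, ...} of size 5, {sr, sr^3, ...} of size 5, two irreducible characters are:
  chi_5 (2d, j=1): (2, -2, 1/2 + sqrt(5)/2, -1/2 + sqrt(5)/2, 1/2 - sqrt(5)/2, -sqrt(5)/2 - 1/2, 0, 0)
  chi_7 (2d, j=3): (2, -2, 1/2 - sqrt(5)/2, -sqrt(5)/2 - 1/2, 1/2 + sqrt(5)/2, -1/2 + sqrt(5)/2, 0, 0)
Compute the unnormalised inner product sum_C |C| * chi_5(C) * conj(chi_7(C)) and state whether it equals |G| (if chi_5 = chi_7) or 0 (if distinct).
Sum = 0; so <chi_5, chi_7> = 0 (distinct irreducibles are orthogonal).

Solution. Compute term by term over conjugacy classes (|C| * chi_5(C) * conj(chi_7(C))):
  1*(2)*conj(2) + 1*(-2)*conj(-2) + 2*(1/2 + sqrt(5)/2)*conj(1/2 - sqrt(5)/2) + 2*(-1/2 + sqrt(5)/2)*conj(-sqrt(5)/2 - 1/2) + 2*(1/2 - sqrt(5)/2)*conj(1/2 + sqrt(5)/2) + 2*(-sqrt(5)/2 - 1/2)*conj(-1/2 + sqrt(5)/2) + 5*(0)*conj(0) + 5*(0)*conj(0)
  = (4) + (4) + (-2) + (-2) + (-2) + (-2) + (0) + (0)
  = 0.
Dividing by |G| = 20 gives 0/20 = 0, matching the row-orthogonality relation <chi_5, chi_7> = [chi_5 = chi_7].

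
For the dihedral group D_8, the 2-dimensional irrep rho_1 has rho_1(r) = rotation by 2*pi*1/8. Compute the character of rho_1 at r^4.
chi_{rho_1}(r^4) = 2*cos(2*pi*1*4/8) = -2

Details: rho_1(r^4) is rotation by angle 2*pi*1*4/8, whose trace is 2*cos(2*pi*1*4/8) = -2.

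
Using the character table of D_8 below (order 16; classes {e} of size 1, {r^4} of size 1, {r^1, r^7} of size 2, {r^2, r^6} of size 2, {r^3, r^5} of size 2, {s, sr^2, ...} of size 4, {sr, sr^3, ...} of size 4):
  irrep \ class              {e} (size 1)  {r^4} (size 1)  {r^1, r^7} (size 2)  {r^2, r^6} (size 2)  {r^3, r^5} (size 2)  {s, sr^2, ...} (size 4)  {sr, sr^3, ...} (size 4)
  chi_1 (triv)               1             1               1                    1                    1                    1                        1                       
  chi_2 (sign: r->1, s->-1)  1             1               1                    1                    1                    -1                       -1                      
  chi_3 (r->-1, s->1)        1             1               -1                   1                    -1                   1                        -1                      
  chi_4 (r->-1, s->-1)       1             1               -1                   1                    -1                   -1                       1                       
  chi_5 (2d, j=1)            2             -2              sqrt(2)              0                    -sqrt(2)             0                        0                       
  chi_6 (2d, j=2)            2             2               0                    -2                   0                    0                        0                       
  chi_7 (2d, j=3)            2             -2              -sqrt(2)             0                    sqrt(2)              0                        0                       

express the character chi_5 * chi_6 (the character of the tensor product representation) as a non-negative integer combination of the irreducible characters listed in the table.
chi_5 tensor chi_6 = chi_5 + chi_7 (all other irreducibles have multiplicity 0).

Argument: The character of a tensor product is the pointwise product (chi_5 * chi_6)(C) = chi_5(C) * chi_6(C):
  {e}: (2)*(2), {r^4}: (-2)*(2), {r^1, r^7}: (sqrt(2))*(0), {r^2, r^6}: (0)*(-2), {r^3, r^5}: (-sqrt(2))*(0), {s, sr^2, ...}: (0)*(0), {sr, sr^3, ...}: (0)*(0)
so (chi_5 * chi_6) takes values
  {e} -> 4, {r^4} -> -4, {r^1, r^7} -> 0, {r^2, r^6} -> 0, {r^3, r^5} -> 0, {s, sr^2, ...} -> 0, {sr, sr^3, ...} -> 0.
Now take the inner product of this character with each irreducible chi from the table, <chi_5*chi_6, chi> = (1/16) sum_C |C| (chi_5*chi_6)(C) conj(chi(C)):
  <chi_5*chi_6, chi_1> = (1/16)[1*(4)*conj(1) + 1*(-4)*conj(1) + 2*(0)*conj(1) + 2*(0)*conj(1) + 2*(0)*conj(1) + 4*(0)*conj(1) + 4*(0)*conj(1)]
      = (1/16)[(4) + (-4) + (0) + (0) + (0) + (0) + (0)] = 0/16 = 0
  <chi_5*chi_6, chi_2> = (1/16)[1*(4)*conj(1) + 1*(-4)*conj(1) + 2*(0)*conj(1) + 2*(0)*conj(1) + 2*(0)*conj(1) + 4*(0)*conj(-1) + 4*(0)*conj(-1)]
      = (1/16)[(4) + (-4) + (0) + (0) + (0) + (0) + (0)] = 0/16 = 0
  <chi_5*chi_6, chi_3> = (1/16)[1*(4)*conj(1) + 1*(-4)*conj(1) + 2*(0)*conj(-1) + 2*(0)*conj(1) + 2*(0)*conj(-1) + 4*(0)*conj(1) + 4*(0)*conj(-1)]
      = (1/16)[(4) + (-4) + (0) + (0) + (0) + (0) + (0)] = 0/16 = 0
  <chi_5*chi_6, chi_4> = (1/16)[1*(4)*conj(1) + 1*(-4)*conj(1) + 2*(0)*conj(-1) + 2*(0)*conj(1) + 2*(0)*conj(-1) + 4*(0)*conj(-1) + 4*(0)*conj(1)]
      = (1/16)[(4) + (-4) + (0) + (0) + (0) + (0) + (0)] = 0/16 = 0
  <chi_5*chi_6, chi_5> = (1/16)[1*(4)*conj(2) + 1*(-4)*conj(-2) + 2*(0)*conj(sqrt(2)) + 2*(0)*conj(0) + 2*(0)*conj(-sqrt(2)) + 4*(0)*conj(0) + 4*(0)*conj(0)]
      = (1/16)[(8) + (8) + (0) + (0) + (0) + (0) + (0)] = 16/16 = 1
  <chi_5*chi_6, chi_6> = (1/16)[1*(4)*conj(2) + 1*(-4)*conj(2) + 2*(0)*conj(0) + 2*(0)*conj(-2) + 2*(0)*conj(0) + 4*(0)*conj(0) + 4*(0)*conj(0)]
      = (1/16)[(8) + (-8) + (0) + (0) + (0) + (0) + (0)] = 0/16 = 0
  <chi_5*chi_6, chi_7> = (1/16)[1*(4)*conj(2) + 1*(-4)*conj(-2) + 2*(0)*conj(-sqrt(2)) + 2*(0)*conj(0) + 2*(0)*conj(sqrt(2)) + 4*(0)*conj(0) + 4*(0)*conj(0)]
      = (1/16)[(8) + (8) + (0) + (0) + (0) + (0) + (0)] = 16/16 = 1
Hence the multiplicities are chi_5: 1, chi_7: 1. Dimension check: dim(chi_5)*dim(chi_6) = 2*2 = 4 and sum (mult * dim) = 1*2 + 1*2 = 4.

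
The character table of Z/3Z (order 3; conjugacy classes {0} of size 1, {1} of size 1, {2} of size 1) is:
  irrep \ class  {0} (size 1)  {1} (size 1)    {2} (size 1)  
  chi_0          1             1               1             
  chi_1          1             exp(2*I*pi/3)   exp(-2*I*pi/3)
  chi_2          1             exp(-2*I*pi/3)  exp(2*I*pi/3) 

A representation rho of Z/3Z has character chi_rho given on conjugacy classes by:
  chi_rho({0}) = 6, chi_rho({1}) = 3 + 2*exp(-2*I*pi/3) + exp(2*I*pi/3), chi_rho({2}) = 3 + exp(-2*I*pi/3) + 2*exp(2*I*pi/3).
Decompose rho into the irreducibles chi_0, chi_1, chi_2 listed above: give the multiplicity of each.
Multiplicities: chi_0: 3, chi_1: 1, chi_2: 2.

Working: Use <chi_rho, chi> = (1/|G|) sum_C |C| * chi_rho(C) * conj(chi(C)) with |G| = 3 for each irreducible chi in the table:
  <chi_rho, chi_0> = (1/3)[1*(6)*conj(1) + 1*(3 + 2*exp(-2*I*pi/3) + exp(2*I*pi/3))*conj(1) + 1*(3 + exp(-2*I*pi/3) + 2*exp(2*I*pi/3))*conj(1)]
      = (1/3)[(6) + (3 + 2*exp(-2*I*pi/3) + exp(2*I*pi/3)) + (3 + exp(-2*I*pi/3) + 2*exp(2*I*pi/3))] = 9/3 = 3
  <chi_rho, chi_1> = (1/3)[1*(6)*conj(1) + 1*(3 + 2*exp(-2*I*pi/3) + exp(2*I*pi/3))*conj(exp(2*I*pi/3)) + 1*(3 + exp(-2*I*pi/3) + 2*exp(2*I*pi/3))*conj(exp(-2*I*pi/3))]
      = (1/3)[(6) + (1 + 3*exp(-2*I*pi/3) + 2*exp(2*I*pi/3)) + (1 + 2*exp(-2*I*pi/3) + 3*exp(2*I*pi/3))] = 3/3 = 1
  <chi_rho, chi_2> = (1/3)[1*(6)*conj(1) + 1*(3 + 2*exp(-2*I*pi/3) + exp(2*I*pi/3))*conj(exp(-2*I*pi/3)) + 1*(3 + exp(-2*I*pi/3) + 2*exp(2*I*pi/3))*conj(exp(2*I*pi/3))]
      = (1/3)[(6) + (2 + exp(-2*I*pi/3) + 3*exp(2*I*pi/3)) + (2 + 3*exp(-2*I*pi/3) + exp(2*I*pi/3))] = 6/3 = 2
(Exp terms are combined using exp(i*s)*conj(exp(i*t)) = exp(i*(s-t)), and sums of them are collapsed using the identity that for every m > 1 the m distinct m-th roots of unity sum to 0, e.g. 1 + exp(2*I*pi/3) + exp(-2*I*pi/3) = 0.)
Dimension check: dim(rho) = sum (mult * dim) = 3*1 + 1*1 + 2*1 = 6 = chi_rho(e) = 6.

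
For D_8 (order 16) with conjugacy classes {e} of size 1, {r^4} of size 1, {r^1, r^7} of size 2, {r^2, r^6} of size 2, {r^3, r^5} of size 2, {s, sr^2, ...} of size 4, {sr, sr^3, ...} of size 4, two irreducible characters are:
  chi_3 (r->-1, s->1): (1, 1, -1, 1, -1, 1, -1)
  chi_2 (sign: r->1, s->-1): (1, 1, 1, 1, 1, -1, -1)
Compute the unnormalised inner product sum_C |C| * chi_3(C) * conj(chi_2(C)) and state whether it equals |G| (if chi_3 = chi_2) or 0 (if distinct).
Sum = 0; so <chi_3, chi_2> = 0 (distinct irreducibles are orthogonal).

Reasoning: Compute term by term over conjugacy classes (|C| * chi_3(C) * conj(chi_2(C))):
  1*(1)*conj(1) + 1*(1)*conj(1) + 2*(-1)*conj(1) + 2*(1)*conj(1) + 2*(-1)*conj(1) + 4*(1)*conj(-1) + 4*(-1)*conj(-1)
  = (1) + (1) + (-2) + (2) + (-2) + (-4) + (4)
  = 0.
Dividing by |G| = 16 gives 0/16 = 0, matching the row-orthogonality relation <chi_3, chi_2> = [chi_3 = chi_2].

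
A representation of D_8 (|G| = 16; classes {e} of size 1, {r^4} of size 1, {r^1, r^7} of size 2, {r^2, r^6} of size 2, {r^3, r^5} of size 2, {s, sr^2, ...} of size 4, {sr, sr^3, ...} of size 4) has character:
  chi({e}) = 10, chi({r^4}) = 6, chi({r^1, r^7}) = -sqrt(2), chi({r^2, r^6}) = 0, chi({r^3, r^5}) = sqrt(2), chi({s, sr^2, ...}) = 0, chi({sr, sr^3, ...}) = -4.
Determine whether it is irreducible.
Not irreducible (reducible): <chi, chi> = 13 > 1.

Details: <chi, chi> = (1/|G|) sum_C |C| * |chi(C)|^2 = (1/16)[1*|10|^2 + 1*|6|^2 + 2*|-sqrt(2)|^2 + 2*|0|^2 + 2*|sqrt(2)|^2 + 4*|0|^2 + 4*|-4|^2]
  = (1/16)[(100) + (36) + (4) + (0) + (4) + (0) + (64)] = 208/16 = 13.
A character is irreducible iff <chi, chi> = 1, so this representation is reducible.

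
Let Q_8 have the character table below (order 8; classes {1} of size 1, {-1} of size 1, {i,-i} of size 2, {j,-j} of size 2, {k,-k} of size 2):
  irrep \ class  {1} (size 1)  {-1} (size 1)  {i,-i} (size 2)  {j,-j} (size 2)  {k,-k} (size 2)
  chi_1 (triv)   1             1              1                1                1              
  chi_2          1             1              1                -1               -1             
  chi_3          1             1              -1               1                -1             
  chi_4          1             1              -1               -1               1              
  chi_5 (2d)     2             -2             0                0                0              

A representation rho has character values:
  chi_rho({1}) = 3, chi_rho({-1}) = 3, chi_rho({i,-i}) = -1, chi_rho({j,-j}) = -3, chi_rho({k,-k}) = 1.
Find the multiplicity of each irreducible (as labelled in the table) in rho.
Multiplicities: chi_1: 0, chi_2: 1, chi_3: 0, chi_4: 2, chi_5: 0.

Solution. Use <chi_rho, chi> = (1/|G|) sum_C |C| * chi_rho(C) * conj(chi(C)) with |G| = 8 for each irreducible chi in the table:
  <chi_rho, chi_1> = (1/8)[1*(3)*conj(1) + 1*(3)*conj(1) + 2*(-1)*conj(1) + 2*(-3)*conj(1) + 2*(1)*conj(1)]
      = (1/8)[(3) + (3) + (-2) + (-6) + (2)] = 0/8 = 0
  <chi_rho, chi_2> = (1/8)[1*(3)*conj(1) + 1*(3)*conj(1) + 2*(-1)*conj(1) + 2*(-3)*conj(-1) + 2*(1)*conj(-1)]
      = (1/8)[(3) + (3) + (-2) + (6) + (-2)] = 8/8 = 1
  <chi_rho, chi_3> = (1/8)[1*(3)*conj(1) + 1*(3)*conj(1) + 2*(-1)*conj(-1) + 2*(-3)*conj(1) + 2*(1)*conj(-1)]
      = (1/8)[(3) + (3) + (2) + (-6) + (-2)] = 0/8 = 0
  <chi_rho, chi_4> = (1/8)[1*(3)*conj(1) + 1*(3)*conj(1) + 2*(-1)*conj(-1) + 2*(-3)*conj(-1) + 2*(1)*conj(1)]
      = (1/8)[(3) + (3) + (2) + (6) + (2)] = 16/8 = 2
  <chi_rho, chi_5> = (1/8)[1*(3)*conj(2) + 1*(3)*conj(-2) + 2*(-1)*conj(0) + 2*(-3)*conj(0) + 2*(1)*conj(0)]
      = (1/8)[(6) + (-6) + (0) + (0) + (0)] = 0/8 = 0
Dimension check: dim(rho) = sum (mult * dim) = 0*1 + 1*1 + 0*1 + 2*1 + 0*2 = 3 = chi_rho(e) = 3.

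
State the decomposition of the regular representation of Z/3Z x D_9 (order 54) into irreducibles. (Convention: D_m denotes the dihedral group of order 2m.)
Each irreducible V_i of dimension d_i appears with multiplicity d_i, i.e. rho_reg = (direct sum over all irreducibles V_i) d_i V_i. The irreducible dimensions for Z/3Z x D_9 are 1, 1, 1, 1, 1, 1, 2, 2, 2, 2, 2, 2, 2, 2, 2, 2, 2, 2: 6 irreducibles of dimension 1, each with multiplicity 1; 12 irreducibles of dimension 2, each with multiplicity 2. Total dimension 6*1*1 + 12*2*2 = 54 = |G|.

Solution. General theorem: in the regular representation of a finite group G, each irreducible appears with multiplicity equal to its dimension. Check: dim(rho_reg) = sum d_i^2 = 1 + 1 + 1 + 1 + 1 + 1 + 4 + 4 + 4 + 4 + 4 + 4 + 4 + 4 + 4 + 4 + 4 + 4 = 54 = |G|.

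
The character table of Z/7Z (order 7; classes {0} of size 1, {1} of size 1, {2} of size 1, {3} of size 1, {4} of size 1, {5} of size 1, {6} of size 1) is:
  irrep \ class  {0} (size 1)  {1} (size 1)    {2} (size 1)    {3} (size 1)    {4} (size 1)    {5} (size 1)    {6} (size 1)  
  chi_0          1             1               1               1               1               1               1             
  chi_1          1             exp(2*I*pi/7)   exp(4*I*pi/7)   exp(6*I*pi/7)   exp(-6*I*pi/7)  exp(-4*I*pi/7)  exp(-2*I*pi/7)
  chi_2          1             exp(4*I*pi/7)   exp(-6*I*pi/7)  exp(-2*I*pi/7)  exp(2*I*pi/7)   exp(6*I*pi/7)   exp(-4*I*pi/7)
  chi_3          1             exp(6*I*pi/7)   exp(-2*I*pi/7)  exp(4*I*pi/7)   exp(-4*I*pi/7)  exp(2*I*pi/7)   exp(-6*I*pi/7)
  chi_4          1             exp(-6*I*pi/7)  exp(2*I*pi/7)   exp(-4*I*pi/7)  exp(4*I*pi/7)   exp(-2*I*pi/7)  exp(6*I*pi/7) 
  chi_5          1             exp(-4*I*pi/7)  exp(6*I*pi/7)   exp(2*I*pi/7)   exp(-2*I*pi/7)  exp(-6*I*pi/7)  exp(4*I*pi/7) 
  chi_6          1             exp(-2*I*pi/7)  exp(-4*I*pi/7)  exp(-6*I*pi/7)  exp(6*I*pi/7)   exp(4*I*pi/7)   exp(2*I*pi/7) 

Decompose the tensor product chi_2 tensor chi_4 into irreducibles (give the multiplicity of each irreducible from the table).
chi_2 tensor chi_4 = chi_6 (all other irreducibles have multiplicity 0).

Derivation: The character of a tensor product is the pointwise product (chi_2 * chi_4)(C) = chi_2(C) * chi_4(C):
  {0}: (1)*(1), {1}: (exp(4*I*pi/7))*(exp(-6*I*pi/7)), {2}: (exp(-6*I*pi/7))*(exp(2*I*pi/7)), {3}: (exp(-2*I*pi/7))*(exp(-4*I*pi/7)), {4}: (exp(2*I*pi/7))*(exp(4*I*pi/7)), {5}: (exp(6*I*pi/7))*(exp(-2*I*pi/7)), {6}: (exp(-4*I*pi/7))*(exp(6*I*pi/7))
so (chi_2 * chi_4) takes values
  {0} -> 1, {1} -> exp(-2*I*pi/7), {2} -> exp(-4*I*pi/7), {3} -> exp(-6*I*pi/7), {4} -> exp(6*I*pi/7), {5} -> exp(4*I*pi/7), {6} -> exp(2*I*pi/7).
Now take the inner product of this character with each irreducible chi from the table, <chi_2*chi_4, chi> = (1/7) sum_C |C| (chi_2*chi_4)(C) conj(chi(C)):
  <chi_2*chi_4, chi_0> = (1/7)[1*(1)*conj(1) + 1*(exp(-2*I*pi/7))*conj(1) + 1*(exp(-4*I*pi/7))*conj(1) + 1*(exp(-6*I*pi/7))*conj(1) + 1*(exp(6*I*pi/7))*conj(1) + 1*(exp(4*I*pi/7))*conj(1) + 1*(exp(2*I*pi/7))*conj(1)]
      = (1/7)[(1) + (exp(-2*I*pi/7)) + (exp(-4*I*pi/7)) + (exp(-6*I*pi/7)) + (exp(6*I*pi/7)) + (exp(4*I*pi/7)) + (exp(2*I*pi/7))] = 0/7 = 0
  <chi_2*chi_4, chi_1> = (1/7)[1*(1)*conj(1) + 1*(exp(-2*I*pi/7))*conj(exp(2*I*pi/7)) + 1*(exp(-4*I*pi/7))*conj(exp(4*I*pi/7)) + 1*(exp(-6*I*pi/7))*conj(exp(6*I*pi/7)) + 1*(exp(6*I*pi/7))*conj(exp(-6*I*pi/7)) + 1*(exp(4*I*pi/7))*conj(exp(-4*I*pi/7)) + 1*(exp(2*I*pi/7))*conj(exp(-2*I*pi/7))]
      = (1/7)[(1) + (exp(-4*I*pi/7)) + (exp(6*I*pi/7)) + (exp(2*I*pi/7)) + (exp(-2*I*pi/7)) + (exp(-6*I*pi/7)) + (exp(4*I*pi/7))] = 0/7 = 0
  <chi_2*chi_4, chi_2> = (1/7)[1*(1)*conj(1) + 1*(exp(-2*I*pi/7))*conj(exp(4*I*pi/7)) + 1*(exp(-4*I*pi/7))*conj(exp(-6*I*pi/7)) + 1*(exp(-6*I*pi/7))*conj(exp(-2*I*pi/7)) + 1*(exp(6*I*pi/7))*conj(exp(2*I*pi/7)) + 1*(exp(4*I*pi/7))*conj(exp(6*I*pi/7)) + 1*(exp(2*I*pi/7))*conj(exp(-4*I*pi/7))]
      = (1/7)[(1) + (exp(-6*I*pi/7)) + (exp(2*I*pi/7)) + (exp(-4*I*pi/7)) + (exp(4*I*pi/7)) + (exp(-2*I*pi/7)) + (exp(6*I*pi/7))] = 0/7 = 0
  <chi_2*chi_4, chi_3> = (1/7)[1*(1)*conj(1) + 1*(exp(-2*I*pi/7))*conj(exp(6*I*pi/7)) + 1*(exp(-4*I*pi/7))*conj(exp(-2*I*pi/7)) + 1*(exp(-6*I*pi/7))*conj(exp(4*I*pi/7)) + 1*(exp(6*I*pi/7))*conj(exp(-4*I*pi/7)) + 1*(exp(4*I*pi/7))*conj(exp(2*I*pi/7)) + 1*(exp(2*I*pi/7))*conj(exp(-6*I*pi/7))]
      = (1/7)[(1) + (exp(6*I*pi/7)) + (exp(-2*I*pi/7)) + (exp(4*I*pi/7)) + (exp(-4*I*pi/7)) + (exp(2*I*pi/7)) + (exp(-6*I*pi/7))] = 0/7 = 0
  <chi_2*chi_4, chi_4> = (1/7)[1*(1)*conj(1) + 1*(exp(-2*I*pi/7))*conj(exp(-6*I*pi/7)) + 1*(exp(-4*I*pi/7))*conj(exp(2*I*pi/7)) + 1*(exp(-6*I*pi/7))*conj(exp(-4*I*pi/7)) + 1*(exp(6*I*pi/7))*conj(exp(4*I*pi/7)) + 1*(exp(4*I*pi/7))*conj(exp(-2*I*pi/7)) + 1*(exp(2*I*pi/7))*conj(exp(6*I*pi/7))]
      = (1/7)[(1) + (exp(4*I*pi/7)) + (exp(-6*I*pi/7)) + (exp(-2*I*pi/7)) + (exp(2*I*pi/7)) + (exp(6*I*pi/7)) + (exp(-4*I*pi/7))] = 0/7 = 0
  <chi_2*chi_4, chi_5> = (1/7)[1*(1)*conj(1) + 1*(exp(-2*I*pi/7))*conj(exp(-4*I*pi/7)) + 1*(exp(-4*I*pi/7))*conj(exp(6*I*pi/7)) + 1*(exp(-6*I*pi/7))*conj(exp(2*I*pi/7)) + 1*(exp(6*I*pi/7))*conj(exp(-2*I*pi/7)) + 1*(exp(4*I*pi/7))*conj(exp(-6*I*pi/7)) + 1*(exp(2*I*pi/7))*conj(exp(4*I*pi/7))]
      = (1/7)[(1) + (exp(2*I*pi/7)) + (exp(4*I*pi/7)) + (exp(6*I*pi/7)) + (exp(-6*I*pi/7)) + (exp(-4*I*pi/7)) + (exp(-2*I*pi/7))] = 0/7 = 0
  <chi_2*chi_4, chi_6> = (1/7)[1*(1)*conj(1) + 1*(exp(-2*I*pi/7))*conj(exp(-2*I*pi/7)) + 1*(exp(-4*I*pi/7))*conj(exp(-4*I*pi/7)) + 1*(exp(-6*I*pi/7))*conj(exp(-6*I*pi/7)) + 1*(exp(6*I*pi/7))*conj(exp(6*I*pi/7)) + 1*(exp(4*I*pi/7))*conj(exp(4*I*pi/7)) + 1*(exp(2*I*pi/7))*conj(exp(2*I*pi/7))]
      = (1/7)[(1) + (1) + (1) + (1) + (1) + (1) + (1)] = 7/7 = 1
(Exp terms are combined using exp(i*s)*conj(exp(i*t)) = exp(i*(s-t)), and sums of them are collapsed using the identity that for every m > 1 the m distinct m-th roots of unity sum to 0, e.g. 1 + exp(2*I*pi/3) + exp(-2*I*pi/3) = 0.)
Hence the multiplicities are chi_6: 1. Dimension check: dim(chi_2)*dim(chi_4) = 1*1 = 1 and sum (mult * dim) = 1*1 = 1.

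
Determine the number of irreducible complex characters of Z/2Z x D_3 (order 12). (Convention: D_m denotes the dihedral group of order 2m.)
6

Derivation: The number of irreducible complex representations of a finite group equals its number of conjugacy classes. For a direct product, #classes(G x H) = #classes(G) * #classes(H). Z/2Z has 2 classes (abelian), D_3 has 3 classes, so 2 * 3 = 6, so Z/2Z x D_3 (order 12) has exactly 6 irreducible complex representations.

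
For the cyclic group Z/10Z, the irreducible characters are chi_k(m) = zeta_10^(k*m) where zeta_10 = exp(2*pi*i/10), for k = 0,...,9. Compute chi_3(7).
chi_3(7) = zeta_10^21 = exp(I*pi/5)

Justification: chi_3(7) = zeta_10^(3*7) = zeta_10^21. Since zeta_10^10 = 1, this equals zeta_10^1 = exp(2*pi*i*1/10) = exp(I*pi/5).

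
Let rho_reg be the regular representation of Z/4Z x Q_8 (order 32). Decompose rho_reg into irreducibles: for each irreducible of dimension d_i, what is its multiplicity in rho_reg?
Each irreducible V_i of dimension d_i appears with multiplicity d_i, i.e. rho_reg = (direct sum over all irreducibles V_i) d_i V_i. The irreducible dimensions for Z/4Z x Q_8 are 1, 1, 1, 1, 1, 1, 1, 1, 1, 1, 1, 1, 1, 1, 1, 1, 2, 2, 2, 2: 16 irreducibles of dimension 1, each with multiplicity 1; 4 irreducibles of dimension 2, each with multiplicity 2. Total dimension 16*1*1 + 4*2*2 = 32 = |G|.

Solution. General theorem: in the regular representation of a finite group G, each irreducible appears with multiplicity equal to its dimension. Check: dim(rho_reg) = sum d_i^2 = 1 + 1 + 1 + 1 + 1 + 1 + 1 + 1 + 1 + 1 + 1 + 1 + 1 + 1 + 1 + 1 + 4 + 4 + 4 + 4 = 32 = |G|.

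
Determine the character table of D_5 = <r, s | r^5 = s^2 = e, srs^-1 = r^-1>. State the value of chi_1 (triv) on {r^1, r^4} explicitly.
Conjugacy classes: {e} of size 1, {r^1, r^4} of size 2, {r^2, r^3} of size 2, {s, sr, ..., sr^4} of size 5.
Character table:
  irrep \ class              {e} (size 1)  {r^1, r^4} (size 2)  {r^2, r^3} (size 2)  {s, sr, ..., sr^4} (size 5)
  chi_1 (triv)               1             1                    1                    1                          
  chi_2 (sign: r->1, s->-1)  1             1                    1                    -1                         
  chi_3 (2d, j=1)            2             -1/2 + sqrt(5)/2     -sqrt(5)/2 - 1/2     0                          
  chi_4 (2d, j=2)            2             -sqrt(5)/2 - 1/2     -1/2 + sqrt(5)/2     0                          

Spot check: chi_1 (triv) on {r^1, r^4} = 1.

Proof sketch: D_5 has order 2*5 = 10 with 4 conjugacy classes, hence 4 irreducibles. Sum of squared dims 1 + 1 + 4 + 4 = 10 = |G|. Linear characters come from the abelianisation; the 2-dimensional irreps have character r^k -> 2*cos(2*pi*j*k/5), reflections -> 0.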